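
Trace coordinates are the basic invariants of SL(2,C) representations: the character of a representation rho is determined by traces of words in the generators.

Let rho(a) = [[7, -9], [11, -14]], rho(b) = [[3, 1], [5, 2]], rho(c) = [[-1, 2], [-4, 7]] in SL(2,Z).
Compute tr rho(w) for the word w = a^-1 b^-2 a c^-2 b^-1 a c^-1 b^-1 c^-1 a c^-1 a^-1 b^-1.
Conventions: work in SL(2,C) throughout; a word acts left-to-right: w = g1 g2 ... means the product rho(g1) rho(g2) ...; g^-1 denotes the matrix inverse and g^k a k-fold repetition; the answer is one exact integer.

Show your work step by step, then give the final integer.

49233283

rho(a^-1) = [[-14, 9], [-11, 7]]
... * rho(b^-1) = [[2, -1], [-5, 3]]  ->  [[-73, 41], [-57, 32]]
... * rho(b^-1) = [[2, -1], [-5, 3]]  ->  [[-351, 196], [-274, 153]]
... * rho(a) = [[7, -9], [11, -14]]  ->  [[-301, 415], [-235, 324]]
... * rho(c^-1) = [[7, -2], [4, -1]]  ->  [[-447, 187], [-349, 146]]
... * rho(c^-1) = [[7, -2], [4, -1]]  ->  [[-2381, 707], [-1859, 552]]
... * rho(b^-1) = [[2, -1], [-5, 3]]  ->  [[-8297, 4502], [-6478, 3515]]
... * rho(a) = [[7, -9], [11, -14]]  ->  [[-8557, 11645], [-6681, 9092]]
... * rho(c^-1) = [[7, -2], [4, -1]]  ->  [[-13319, 5469], [-10399, 4270]]
... * rho(b^-1) = [[2, -1], [-5, 3]]  ->  [[-53983, 29726], [-42148, 23209]]
... * rho(c^-1) = [[7, -2], [4, -1]]  ->  [[-258977, 78240], [-202200, 61087]]
... * rho(a) = [[7, -9], [11, -14]]  ->  [[-952199, 1235433], [-743443, 964582]]
... * rho(c^-1) = [[7, -2], [4, -1]]  ->  [[-1723661, 668965], [-1345773, 522304]]
... * rho(a^-1) = [[-14, 9], [-11, 7]]  ->  [[16772639, -10830194], [13095478, -8455829]]
... * rho(b^-1) = [[2, -1], [-5, 3]]  ->  [[87696248, -49263221], [68470101, -38462965]]
tr = 87696248 + -38462965 = 49233283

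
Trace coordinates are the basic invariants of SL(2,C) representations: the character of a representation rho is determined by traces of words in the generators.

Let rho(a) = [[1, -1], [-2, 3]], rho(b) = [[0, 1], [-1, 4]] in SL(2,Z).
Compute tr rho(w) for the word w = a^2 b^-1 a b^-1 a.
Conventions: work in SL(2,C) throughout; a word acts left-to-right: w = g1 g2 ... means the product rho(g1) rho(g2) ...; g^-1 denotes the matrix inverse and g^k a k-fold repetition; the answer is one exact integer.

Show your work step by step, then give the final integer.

281

rho(a) = [[1, -1], [-2, 3]]
... * rho(a) = [[1, -1], [-2, 3]]  ->  [[3, -4], [-8, 11]]
... * rho(b^-1) = [[4, -1], [1, 0]]  ->  [[8, -3], [-21, 8]]
... * rho(a) = [[1, -1], [-2, 3]]  ->  [[14, -17], [-37, 45]]
... * rho(b^-1) = [[4, -1], [1, 0]]  ->  [[39, -14], [-103, 37]]
... * rho(a) = [[1, -1], [-2, 3]]  ->  [[67, -81], [-177, 214]]
tr = 67 + 214 = 281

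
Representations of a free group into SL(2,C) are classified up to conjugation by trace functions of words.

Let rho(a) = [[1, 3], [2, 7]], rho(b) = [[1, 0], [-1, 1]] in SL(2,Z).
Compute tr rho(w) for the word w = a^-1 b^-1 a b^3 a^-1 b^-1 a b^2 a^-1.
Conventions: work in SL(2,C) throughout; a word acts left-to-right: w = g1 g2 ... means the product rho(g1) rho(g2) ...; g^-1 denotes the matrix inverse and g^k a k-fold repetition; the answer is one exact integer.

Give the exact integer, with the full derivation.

rho(a^-1) = [[7, -3], [-2, 1]]
... * rho(b^-1) = [[1, 0], [1, 1]]  ->  [[4, -3], [-1, 1]]
... * rho(a) = [[1, 3], [2, 7]]  ->  [[-2, -9], [1, 4]]
... * rho(b) = [[1, 0], [-1, 1]]  ->  [[7, -9], [-3, 4]]
... * rho(b) = [[1, 0], [-1, 1]]  ->  [[16, -9], [-7, 4]]
... * rho(b) = [[1, 0], [-1, 1]]  ->  [[25, -9], [-11, 4]]
... * rho(a^-1) = [[7, -3], [-2, 1]]  ->  [[193, -84], [-85, 37]]
... * rho(b^-1) = [[1, 0], [1, 1]]  ->  [[109, -84], [-48, 37]]
... * rho(a) = [[1, 3], [2, 7]]  ->  [[-59, -261], [26, 115]]
... * rho(b) = [[1, 0], [-1, 1]]  ->  [[202, -261], [-89, 115]]
... * rho(b) = [[1, 0], [-1, 1]]  ->  [[463, -261], [-204, 115]]
... * rho(a^-1) = [[7, -3], [-2, 1]]  ->  [[3763, -1650], [-1658, 727]]
tr = 3763 + 727 = 4490

4490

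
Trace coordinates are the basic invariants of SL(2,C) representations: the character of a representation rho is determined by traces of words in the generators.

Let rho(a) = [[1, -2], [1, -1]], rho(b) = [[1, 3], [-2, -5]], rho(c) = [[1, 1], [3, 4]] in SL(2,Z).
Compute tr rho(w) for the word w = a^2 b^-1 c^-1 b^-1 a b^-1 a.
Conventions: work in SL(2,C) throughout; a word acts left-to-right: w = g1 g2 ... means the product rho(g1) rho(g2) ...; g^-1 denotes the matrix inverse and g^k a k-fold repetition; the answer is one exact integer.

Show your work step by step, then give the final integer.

2120

rho(a) = [[1, -2], [1, -1]]
... * rho(a) = [[1, -2], [1, -1]]  ->  [[-1, 0], [0, -1]]
... * rho(b^-1) = [[-5, -3], [2, 1]]  ->  [[5, 3], [-2, -1]]
... * rho(c^-1) = [[4, -1], [-3, 1]]  ->  [[11, -2], [-5, 1]]
... * rho(b^-1) = [[-5, -3], [2, 1]]  ->  [[-59, -35], [27, 16]]
... * rho(a) = [[1, -2], [1, -1]]  ->  [[-94, 153], [43, -70]]
... * rho(b^-1) = [[-5, -3], [2, 1]]  ->  [[776, 435], [-355, -199]]
... * rho(a) = [[1, -2], [1, -1]]  ->  [[1211, -1987], [-554, 909]]
tr = 1211 + 909 = 2120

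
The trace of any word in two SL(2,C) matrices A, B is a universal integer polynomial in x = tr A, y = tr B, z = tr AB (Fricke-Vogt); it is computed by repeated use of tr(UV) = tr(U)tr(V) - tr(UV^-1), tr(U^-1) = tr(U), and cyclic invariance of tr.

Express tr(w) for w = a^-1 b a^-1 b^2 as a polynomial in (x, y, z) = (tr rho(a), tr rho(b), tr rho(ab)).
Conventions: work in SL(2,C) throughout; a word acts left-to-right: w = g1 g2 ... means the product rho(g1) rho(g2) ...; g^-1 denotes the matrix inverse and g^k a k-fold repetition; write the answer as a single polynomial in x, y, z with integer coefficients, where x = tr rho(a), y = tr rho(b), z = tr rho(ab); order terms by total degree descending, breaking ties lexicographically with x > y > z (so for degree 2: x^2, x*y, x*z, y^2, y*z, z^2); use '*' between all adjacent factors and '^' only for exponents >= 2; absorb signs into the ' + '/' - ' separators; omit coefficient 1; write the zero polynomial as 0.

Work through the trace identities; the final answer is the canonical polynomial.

x^2*y^3 - 2*x*y^2*z - x^2*y + y*z^2 + x*z - y

trace(b^2) = trace(b) trace(b) - trace(1)   [square of b] = y^2 - 2
trace(b^3) = trace(b) trace(b^2) - trace(b)   [square of b] = y^3 - 3*y
trace(a b^2) = trace(b) trace(a b) - trace(a)   [square of b] = y*z - x
trace(b^3 a) = trace(b) trace(a b^2) - trace(a b)   [square of b] = y^2*z - x*y - z
trace(b a^-1 b^2) = trace(b^3) trace(a) - trace(b^3 a)   [inverse elimination on a] = x*y^3 - y^2*z - 2*x*y + z
trace(a b a b) = trace(b a) trace(b a) - trace(1)   [split at a repeated b] = z^2 - 2
trace(a b a) = trace(a) trace(b a) - trace(b)   [square of a] = x*z - y
trace(b^2 a b a) = trace(b) trace(a b a b) - trace(a b a)   [square of b] = y*z^2 - x*z - y
trace(b a^-1 b^2 a) = trace(b^2 a b) trace(a) - trace(b^2 a b a)   [inverse elimination on a] = x*y^2*z - x^2*y - y*z^2 + y
trace(a^-1 b a^-1 b^2) = trace(b a^-1 b^2) trace(a) - trace(b a^-1 b^2 a)   [inverse elimination on a] = x^2*y^3 - 2*x*y^2*z - x^2*y + y*z^2 + x*z - y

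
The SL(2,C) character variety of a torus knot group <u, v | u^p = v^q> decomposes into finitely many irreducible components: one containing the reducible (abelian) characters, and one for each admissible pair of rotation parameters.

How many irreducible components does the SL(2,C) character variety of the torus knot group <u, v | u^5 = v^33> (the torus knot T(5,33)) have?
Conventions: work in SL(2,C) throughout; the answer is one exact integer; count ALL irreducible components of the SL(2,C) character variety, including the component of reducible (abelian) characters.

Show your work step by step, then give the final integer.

Gamma = < u, v | u^5 = v^33 > (torus knot T(5,33)); the central element u^5 = v^33 acts as +I or -I in any irreducible SL(2,C) representation.
So on each irreducible component the traces are pinned: tr(u) = 2*cos(pi*alpha/5) with 1 <= alpha <= 4, tr(v) = 2*cos(pi*beta/33) with 1 <= beta <= 32.
u^5 = (-1)^alpha I and v^33 = (-1)^beta I must agree, so alpha and beta have equal parity.
Enumerate parity-matched pairs: 2*16 odd-odd plus 2*16 even-even gives 64.
components with irreducible characters: 64; plus the single component of reducible (abelian) characters: total 65.

65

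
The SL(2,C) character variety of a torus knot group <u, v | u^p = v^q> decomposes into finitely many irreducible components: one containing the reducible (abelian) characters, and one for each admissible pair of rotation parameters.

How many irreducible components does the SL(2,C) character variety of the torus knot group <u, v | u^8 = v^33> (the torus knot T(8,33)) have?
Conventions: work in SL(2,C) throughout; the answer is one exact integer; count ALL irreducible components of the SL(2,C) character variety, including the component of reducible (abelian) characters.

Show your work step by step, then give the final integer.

In the torus knot group T(8,33), u^8 = v^33 is central, so an irreducible representation sends it to +I or -I (Schur).
This locks tr(u) to 2*cos(pi*alpha/8), alpha in 1..7, and tr(v) to 2*cos(pi*beta/33), beta in 1..32, on each component of irreducible characters.
u^8 = (-1)^alpha I and v^33 = (-1)^beta I must agree, so alpha and beta have equal parity.
count pairs: odd alpha (4 choices) x odd beta (16), plus even alpha (3) x even beta (16): 4*16 + 3*16 = 112.
That is 112 components of irreducible characters, and with the reducible (abelian) component the total is 113.

113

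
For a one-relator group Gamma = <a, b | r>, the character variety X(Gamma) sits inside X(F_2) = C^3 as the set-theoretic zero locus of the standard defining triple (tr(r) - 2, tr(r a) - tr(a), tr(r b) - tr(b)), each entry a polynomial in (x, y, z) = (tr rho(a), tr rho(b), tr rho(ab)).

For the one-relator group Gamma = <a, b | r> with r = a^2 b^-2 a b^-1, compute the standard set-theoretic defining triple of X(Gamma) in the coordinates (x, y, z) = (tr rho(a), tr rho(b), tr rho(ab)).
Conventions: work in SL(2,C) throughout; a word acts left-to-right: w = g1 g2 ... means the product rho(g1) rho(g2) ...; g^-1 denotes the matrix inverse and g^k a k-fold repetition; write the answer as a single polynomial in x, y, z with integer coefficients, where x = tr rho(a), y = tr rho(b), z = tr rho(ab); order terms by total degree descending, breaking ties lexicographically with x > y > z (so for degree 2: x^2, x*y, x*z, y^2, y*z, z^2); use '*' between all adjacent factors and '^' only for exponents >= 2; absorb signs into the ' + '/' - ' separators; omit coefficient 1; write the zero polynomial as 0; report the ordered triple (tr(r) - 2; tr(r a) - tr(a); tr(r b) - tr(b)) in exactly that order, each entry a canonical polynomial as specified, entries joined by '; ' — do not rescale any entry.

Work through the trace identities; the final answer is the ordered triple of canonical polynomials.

reduce: tr(a^2) = tr(a) * tr(a) - tr(1)  (reduce the a square) = x^2 - 2
so tr(a^3) = tr(a) * tr(a^2) - tr(a)  (reduce the a square) = x^3 - 3*x
reduce: tr(b a^2) = tr(a) * tr(b a) - tr(b)  (reduce the a square) = x*z - y
so tr(a^3 b) = tr(a) * tr(b a^2) - tr(b a)  (reduce the a square) = x^2*z - x*y - z
so tr(a^2 b^-1 a) = tr(a^3) * tr(b) - tr(a^3 b)  (eliminate b^-1) = x^3*y - x^2*z - 2*x*y + z
reduce: tr(b a b a) = tr(a b) * tr(a b) - tr(1)  (split on a) = z^2 - 2
tr(b a b) = tr(b) * tr(a b) - tr(a)  (reduce the b square) = y*z - x
tr(a b a^2 b) = tr(a) * tr(b a b a) - tr(b a b)  (reduce the a square) = x*z^2 - y*z - x
tr(a^2 b^-1 a b) = tr(a b a^2) * tr(b) - tr(a b a^2 b)  (eliminate b^-1) = x^2*y*z - x*y^2 - x*z^2 + x
so tr(a b^-1 a^2 b^-1) = tr(a^2 b^-1 a) * tr(b) - tr(a^2 b^-1 a b)  (eliminate b^-1) = x^3*y^2 - 2*x^2*y*z - x*y^2 + x*z^2 + y*z - x
so tr(a^2 b^-2 a b^-1) = tr(a b^-1 a^2 b^-1) * tr(b) - tr(a b^-1 a^2)  (eliminate b^-1) = x^3*y^3 - 2*x^2*y^2*z - x^3*y - x*y^3 + x*y*z^2 + x^2*z + y^2*z + x*y - z
reduce: tr(a^4) = tr(a) * tr(a^3) - tr(a^2) = x^4 - 4*x^2 + 2
tr(a^4 b) = tr(a) * tr(b a^3) - tr(b a^2) = x^3*z - x^2*y - 2*x*z + y
tr(a^3 b^-1 a) = tr(a^4) * tr(b) - tr(a^4 b) = x^4*y - x^3*z - 3*x^2*y + 2*x*z + y
so tr(a b a^3 b) = tr(a) * tr(a b a b a) - tr(a b a b) = x^2*z^2 - x*y*z - x^2 - z^2 + 2
tr(a^3 b^-1 a b) = tr(a b a^3) * tr(b) - tr(a b a^3 b) = x^3*y*z - x^2*y^2 - x^2*z^2 - x*y*z + x^2 + y^2 + z^2 - 2
reduce: tr(a b^-1 a^3 b^-1) = tr(a^3 b^-1 a) * tr(b) - tr(a^3 b^-1 a b) = x^4*y^2 - 2*x^3*y*z - 2*x^2*y^2 + x^2*z^2 + 3*x*y*z - x^2 - z^2 + 2
reduce: tr(a^2 b^-2 a b^-1 a) = tr(a b^-1 a^3 b^-1) * tr(b) - tr(a b^-1 a^3) = x^4*y^3 - 2*x^3*y^2*z - x^4*y - 2*x^2*y^3 + x^2*y*z^2 + x^3*z + 3*x*y^2*z + 2*x^2*y - y*z^2 - 2*x*z + y
tr(a^2 b^-2 a) = tr(a^3 b^-1) * tr(b) - tr(a^3) = x^3*y^2 - x^2*y*z - x^3 - 2*x*y^2 + y*z + 3*x
assemble the triple (tr(r) - 2; tr(r a) - x; tr(r b) - y)

x^3*y^3 - 2*x^2*y^2*z - x^3*y - x*y^3 + x*y*z^2 + x^2*z + y^2*z + x*y - z - 2; x^4*y^3 - 2*x^3*y^2*z - x^4*y - 2*x^2*y^3 + x^2*y*z^2 + x^3*z + 3*x*y^2*z + 2*x^2*y - y*z^2 - 2*x*z - x + y; x^3*y^2 - x^2*y*z - x^3 - 2*x*y^2 + y*z + 3*x - y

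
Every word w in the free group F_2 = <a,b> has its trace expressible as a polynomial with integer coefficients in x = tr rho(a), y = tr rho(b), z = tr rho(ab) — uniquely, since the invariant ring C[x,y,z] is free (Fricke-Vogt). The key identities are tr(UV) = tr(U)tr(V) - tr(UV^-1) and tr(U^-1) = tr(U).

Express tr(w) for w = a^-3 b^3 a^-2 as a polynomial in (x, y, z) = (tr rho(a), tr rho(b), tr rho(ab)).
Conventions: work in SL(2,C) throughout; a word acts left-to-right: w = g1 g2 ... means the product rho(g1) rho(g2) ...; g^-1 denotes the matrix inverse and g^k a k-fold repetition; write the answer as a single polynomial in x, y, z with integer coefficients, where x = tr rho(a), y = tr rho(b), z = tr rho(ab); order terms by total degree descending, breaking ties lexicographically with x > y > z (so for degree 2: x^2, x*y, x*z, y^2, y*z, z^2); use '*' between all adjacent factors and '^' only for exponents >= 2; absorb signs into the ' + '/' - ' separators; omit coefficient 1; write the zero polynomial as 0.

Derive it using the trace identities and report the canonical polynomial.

x^5*y^3 - x^4*y^2*z - 2*x^5*y - 4*x^3*y^3 + x^4*z + 3*x^2*y^2*z + 9*x^3*y + 3*x*y^3 - 3*x^2*z - y^2*z - 8*x*y + z

tr(b^2) = tr(b) * tr(b) - tr(1) = y^2 - 2
tr(b^3) = tr(b) * tr(b^2) - tr(b) = y^3 - 3*y
apply: tr(b a b) = tr(b) * tr(a b) - tr(a) = y*z - x
tr(b^3 a) = tr(b) * tr(b a b) - tr(b a) = y^2*z - x*y - z
apply: tr(a^-1 b^3) = tr(b^3) * tr(a) - tr(b^3 a) = x*y^3 - y^2*z - 2*x*y + z
tr(b^3 a^-2) = tr(a^-1 b^3) * tr(a) - tr(a^-1 b^3 a) = x^2*y^3 - x*y^2*z - 2*x^2*y - y^3 + x*z + 3*y
apply: tr(a^-3 b^3) = tr(b^3 a^-2) * tr(a) - tr(b^3 a^-1) = x^3*y^3 - x^2*y^2*z - 2*x^3*y - 2*x*y^3 + x^2*z + y^2*z + 5*x*y - z
tr(a^-1 b^3 a^-3) = tr(a^-3 b^3) * tr(a) - tr(a^-3 b^3 a) = x^4*y^3 - x^3*y^2*z - 2*x^4*y - 3*x^2*y^3 + x^3*z + 2*x*y^2*z + 7*x^2*y + y^3 - 2*x*z - 3*y
use: tr(a^-3 b^3 a^-2) = tr(a^-1 b^3 a^-3) * tr(a) - tr(a^-1 b^3 a^-2) = x^5*y^3 - x^4*y^2*z - 2*x^5*y - 4*x^3*y^3 + x^4*z + 3*x^2*y^2*z + 9*x^3*y + 3*x*y^3 - 3*x^2*z - y^2*z - 8*x*y + z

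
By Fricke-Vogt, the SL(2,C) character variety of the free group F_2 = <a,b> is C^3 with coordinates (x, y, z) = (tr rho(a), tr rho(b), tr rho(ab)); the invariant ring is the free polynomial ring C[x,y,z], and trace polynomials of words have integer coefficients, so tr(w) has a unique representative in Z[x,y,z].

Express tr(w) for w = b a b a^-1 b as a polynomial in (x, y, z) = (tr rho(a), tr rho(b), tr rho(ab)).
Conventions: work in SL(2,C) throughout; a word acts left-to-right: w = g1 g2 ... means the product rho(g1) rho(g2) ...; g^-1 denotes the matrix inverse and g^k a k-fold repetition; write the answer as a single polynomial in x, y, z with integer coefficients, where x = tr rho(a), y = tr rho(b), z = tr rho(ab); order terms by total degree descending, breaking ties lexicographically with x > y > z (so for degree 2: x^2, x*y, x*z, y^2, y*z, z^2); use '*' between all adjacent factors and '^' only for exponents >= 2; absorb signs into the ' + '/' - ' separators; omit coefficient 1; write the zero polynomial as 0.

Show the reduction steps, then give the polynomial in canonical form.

x*y^2*z - x^2*y - y*z^2 + y

trace(b a b) = trace(b)*trace(a b) - trace(a)  (reduce the b square) = y*z - x
trace(b^2 a b) = trace(b)*trace(b a b) - trace(b a)  (reduce the b square) = y^2*z - x*y - z
trace(a b a b) = trace(b a)*trace(b a) - trace(1)  (split on b) = z^2 - 2
trace(a b a) = trace(a)*trace(b a) - trace(b)  (reduce the a square) = x*z - y
trace(b^2 a b a) = trace(b)*trace(a b a b) - trace(a b a)  (reduce the b square) = y*z^2 - x*z - y
trace(b a b a^-1 b) = trace(b^2 a b)*trace(a) - trace(b^2 a b a)  (eliminate a^-1) = x*y^2*z - x^2*y - y*z^2 + y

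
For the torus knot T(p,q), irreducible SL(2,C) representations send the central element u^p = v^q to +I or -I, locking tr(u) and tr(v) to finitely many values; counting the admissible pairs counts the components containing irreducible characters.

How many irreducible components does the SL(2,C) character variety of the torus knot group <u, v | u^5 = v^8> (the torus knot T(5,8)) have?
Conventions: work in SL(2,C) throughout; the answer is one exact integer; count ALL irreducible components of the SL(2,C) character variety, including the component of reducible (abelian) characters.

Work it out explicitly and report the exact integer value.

In the torus knot group T(5,8), u^5 = v^8 is central, so an irreducible representation sends it to +I or -I (Schur).
This locks tr(u) to 2*cos(pi*alpha/5), alpha in 1..4, and tr(v) to 2*cos(pi*beta/8), beta in 1..7, on each component of irreducible characters.
u^5 = (-1)^alpha I and v^8 = (-1)^beta I must agree, so alpha and beta have equal parity.
count pairs: odd alpha (2 choices) x odd beta (4), plus even alpha (2) x even beta (3): 2*4 + 2*3 = 14.
components with irreducible characters: 14; plus the single component of reducible (abelian) characters: total 15.

15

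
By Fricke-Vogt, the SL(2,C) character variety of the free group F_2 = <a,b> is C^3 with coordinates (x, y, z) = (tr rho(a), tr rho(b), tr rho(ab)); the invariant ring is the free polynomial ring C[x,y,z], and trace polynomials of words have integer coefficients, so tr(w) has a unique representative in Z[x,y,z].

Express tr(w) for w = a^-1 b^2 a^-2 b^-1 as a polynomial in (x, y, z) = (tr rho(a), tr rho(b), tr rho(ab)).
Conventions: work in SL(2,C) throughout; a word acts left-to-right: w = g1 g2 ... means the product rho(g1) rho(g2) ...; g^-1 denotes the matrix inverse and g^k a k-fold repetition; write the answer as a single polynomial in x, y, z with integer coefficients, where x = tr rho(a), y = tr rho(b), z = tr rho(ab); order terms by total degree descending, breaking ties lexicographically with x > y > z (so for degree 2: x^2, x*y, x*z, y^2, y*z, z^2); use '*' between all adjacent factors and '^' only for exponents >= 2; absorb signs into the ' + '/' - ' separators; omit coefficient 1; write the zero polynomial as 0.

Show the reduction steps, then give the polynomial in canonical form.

reduce: trace(b^2) = trace(b) * trace(b) - trace(1)   [square of b] = y^2 - 2
trace(b^2 a) = trace(b) * trace(a b) - trace(a)   [square of b] = y*z - x
trace(a^-1 b^2) = trace(b^2) * trace(a) - trace(b^2 a)   [inverse elimination on a] = x*y^2 - y*z - x
trace(a^-1 b^2 a^-1) = trace(a^-1 b^2) * trace(a) - trace(a^-1 b^2 a)   [inverse elimination on a] = x^2*y^2 - x*y*z - x^2 - y^2 + 2
reduce: trace(b^3) = trace(b) * trace(b^2) - trace(b)   [square of b] = y^3 - 3*y
reduce: trace(b^3 a) = trace(b) * trace(b a b) - trace(b a)   [square of b] = y^2*z - x*y - z
trace(b a^-1 b^2) = trace(b^3) * trace(a) - trace(b^3 a)   [inverse elimination on a] = x*y^3 - y^2*z - 2*x*y + z
reduce: trace(a b a b) = trace(b a) * trace(b a) - trace(1)   [split at a repeated b] = z^2 - 2
reduce: trace(a b a) = trace(a) * trace(b a) - trace(b)   [square of a] = x*z - y
so trace(b^2 a b a) = trace(b) * trace(a b a b) - trace(a b a)   [square of b] = y*z^2 - x*z - y
trace(b a^-1 b^2 a) = trace(b^2 a b) * trace(a) - trace(b^2 a b a)   [inverse elimination on a] = x*y^2*z - x^2*y - y*z^2 + y
trace(a^-1 b^2 a^-1 b) = trace(b a^-1 b^2) * trace(a) - trace(b a^-1 b^2 a)   [inverse elimination on a] = x^2*y^3 - 2*x*y^2*z - x^2*y + y*z^2 + x*z - y
trace(b^-1 a^-1 b^2 a^-1) = trace(a^-1 b^2 a^-1) * trace(b) - trace(a^-1 b^2 a^-1 b)   [inverse elimination on b] = x*y^2*z - y^3 - y*z^2 - x*z + 3*y
trace(a^-1 b) = trace(b) * trace(a) - trace(b a)   [inverse elimination on a] = x*y - z
so trace(a^-1 b^2 a^-2 b^-1) = trace(b^-1 a^-1 b^2 a^-1) * trace(a) - trace(b^-1 a^-1 b^2)   [inverse elimination on a] = x^2*y^2*z - x*y^3 - x*y*z^2 - x^2*z + 2*x*y + z

x^2*y^2*z - x*y^3 - x*y*z^2 - x^2*z + 2*x*y + z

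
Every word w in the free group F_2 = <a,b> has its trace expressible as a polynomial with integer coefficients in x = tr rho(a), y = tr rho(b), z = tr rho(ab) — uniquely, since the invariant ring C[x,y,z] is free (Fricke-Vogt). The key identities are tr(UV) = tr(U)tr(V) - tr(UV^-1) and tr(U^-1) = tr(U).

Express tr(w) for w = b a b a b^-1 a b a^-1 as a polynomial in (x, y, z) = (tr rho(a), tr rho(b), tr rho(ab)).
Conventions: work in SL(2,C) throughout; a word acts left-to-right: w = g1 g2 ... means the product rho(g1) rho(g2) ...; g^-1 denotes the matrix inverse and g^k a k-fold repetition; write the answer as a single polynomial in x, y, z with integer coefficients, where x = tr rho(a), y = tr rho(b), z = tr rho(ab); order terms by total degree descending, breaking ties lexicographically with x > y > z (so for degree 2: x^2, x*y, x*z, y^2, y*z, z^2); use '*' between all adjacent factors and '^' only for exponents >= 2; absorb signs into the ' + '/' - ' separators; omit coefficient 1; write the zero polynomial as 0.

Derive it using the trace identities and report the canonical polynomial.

tr(a b a b) = tr(b a) tr(b a) - tr(1)   [split at repeated b] = z^2 - 2
tr(a b a) = tr(a) tr(b a) - tr(b) = x*z - y
tr(b^2 a b a) = tr(b) tr(a b a b) - tr(a b a) = y*z^2 - x*z - y
tr(b a b) = tr(b) tr(a b) - tr(a) = y*z - x
so tr(b^2 a b) = tr(b) tr(b a b) - tr(b a) = y^2*z - x*y - z
so tr(b a b a^2 b) = tr(a) tr(b^2 a b a) - tr(b^2 a b) = x*y*z^2 - x^2*z - y^2*z + z
tr(b a b a b a) = tr(b a) tr(b a b a) - tr(b^-1 a^-1)   [split at repeated b] = z^3 - 3*z
tr(b a b a^2 b a) = tr(a) tr(b a b a b a) - tr(b a b a b) = x*z^3 - y*z^2 - 2*x*z + y
so tr(a b a^-1 b a b a) = tr(b a b a^2 b) tr(a) - tr(b a b a^2 b a) = x^2*y*z^2 - x^3*z - x*y^2*z - x*z^3 + y*z^2 + 3*x*z - y
reduce: tr(a b a b a) = tr(a) tr(b a b a) - tr(b a b) = x*z^2 - y*z - x
reduce: tr(b a b a b a b) = tr(b) tr(a b a b a b) - tr(a b a b a) = y*z^3 - x*z^2 - 2*y*z + x
reduce: tr(b a b a b a b a) = tr(b a) tr(b a b a b a) - tr(b^-1 a^-1 b^-1 a^-1)   [split at repeated b] = z^4 - 4*z^2 + 2
tr(a b a^-1 b a b a b) = tr(b a b a b a b) tr(a) - tr(b a b a b a b a) = x*y*z^3 - x^2*z^2 - z^4 - 2*x*y*z + x^2 + 4*z^2 - 2
tr(b a b a b^-1 a b a^-1) = tr(a b a^-1 b a b a) tr(b) - tr(a b a^-1 b a b a b) = x^2*y^2*z^2 - x^3*y*z - x*y^3*z - 2*x*y*z^3 + x^2*z^2 + y^2*z^2 + z^4 + 5*x*y*z - x^2 - y^2 - 4*z^2 + 2

x^2*y^2*z^2 - x^3*y*z - x*y^3*z - 2*x*y*z^3 + x^2*z^2 + y^2*z^2 + z^4 + 5*x*y*z - x^2 - y^2 - 4*z^2 + 2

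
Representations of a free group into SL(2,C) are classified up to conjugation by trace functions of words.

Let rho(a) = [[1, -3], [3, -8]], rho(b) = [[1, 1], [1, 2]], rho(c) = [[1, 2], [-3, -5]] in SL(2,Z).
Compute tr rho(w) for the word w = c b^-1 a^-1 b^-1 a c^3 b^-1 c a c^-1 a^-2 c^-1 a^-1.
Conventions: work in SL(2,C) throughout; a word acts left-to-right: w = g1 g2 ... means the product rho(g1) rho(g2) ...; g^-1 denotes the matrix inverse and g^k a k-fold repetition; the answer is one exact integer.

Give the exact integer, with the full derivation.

rho(c) = [[1, 2], [-3, -5]]
... * rho(b^-1) = [[2, -1], [-1, 1]]  ->  [[0, 1], [-1, -2]]
... * rho(a^-1) = [[-8, 3], [-3, 1]]  ->  [[-3, 1], [14, -5]]
... * rho(b^-1) = [[2, -1], [-1, 1]]  ->  [[-7, 4], [33, -19]]
... * rho(a) = [[1, -3], [3, -8]]  ->  [[5, -11], [-24, 53]]
... * rho(c) = [[1, 2], [-3, -5]]  ->  [[38, 65], [-183, -313]]
... * rho(c) = [[1, 2], [-3, -5]]  ->  [[-157, -249], [756, 1199]]
... * rho(c) = [[1, 2], [-3, -5]]  ->  [[590, 931], [-2841, -4483]]
... * rho(b^-1) = [[2, -1], [-1, 1]]  ->  [[249, 341], [-1199, -1642]]
... * rho(c) = [[1, 2], [-3, -5]]  ->  [[-774, -1207], [3727, 5812]]
... * rho(a) = [[1, -3], [3, -8]]  ->  [[-4395, 11978], [21163, -57677]]
... * rho(c^-1) = [[-5, -2], [3, 1]]  ->  [[57909, 20768], [-278846, -100003]]
... * rho(a^-1) = [[-8, 3], [-3, 1]]  ->  [[-525576, 194495], [2530777, -936541]]
... * rho(a^-1) = [[-8, 3], [-3, 1]]  ->  [[3621123, -1382233], [-17436593, 6655790]]
... * rho(c^-1) = [[-5, -2], [3, 1]]  ->  [[-22252314, -8624479], [107150335, 41528976]]
... * rho(a^-1) = [[-8, 3], [-3, 1]]  ->  [[203891949, -75381421], [-981789608, 362979981]]
tr = 203891949 + 362979981 = 566871930

566871930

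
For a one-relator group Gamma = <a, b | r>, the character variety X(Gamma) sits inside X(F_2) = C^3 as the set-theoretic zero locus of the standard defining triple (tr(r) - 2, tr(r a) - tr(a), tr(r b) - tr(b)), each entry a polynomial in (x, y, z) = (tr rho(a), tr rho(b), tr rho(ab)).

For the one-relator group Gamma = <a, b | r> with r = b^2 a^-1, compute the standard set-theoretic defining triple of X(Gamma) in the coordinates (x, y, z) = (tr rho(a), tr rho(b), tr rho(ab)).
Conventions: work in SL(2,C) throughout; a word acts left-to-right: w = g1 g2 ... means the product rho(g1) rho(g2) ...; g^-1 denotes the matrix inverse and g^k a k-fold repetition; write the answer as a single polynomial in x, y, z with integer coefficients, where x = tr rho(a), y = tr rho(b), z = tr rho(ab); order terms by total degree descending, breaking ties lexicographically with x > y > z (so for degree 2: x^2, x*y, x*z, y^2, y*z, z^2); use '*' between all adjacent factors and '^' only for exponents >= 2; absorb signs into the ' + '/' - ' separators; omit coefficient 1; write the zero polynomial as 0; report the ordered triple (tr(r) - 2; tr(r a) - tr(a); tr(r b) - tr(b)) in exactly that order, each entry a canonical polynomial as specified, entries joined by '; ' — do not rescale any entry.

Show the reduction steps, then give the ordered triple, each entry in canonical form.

and trace(b^2) = trace(b)*trace(b) - trace(1)  (reduce the b square) = y^2 - 2
trace(b^2 a) = trace(b)*trace(a b) - trace(a)  (reduce the b square) = y*z - x
trace(b^2 a^-1) = trace(b^2)*trace(a) - trace(b^2 a)  (eliminate a^-1) = x*y^2 - y*z - x
next, trace(b^3) = trace(b)*trace(b^2) - trace(b) = y^3 - 3*y
next, trace(b^3 a) = trace(b)*trace(a b^2) - trace(a b) = y^2*z - x*y - z
trace(b^2 a^-1 b) = trace(b^3)*trace(a) - trace(b^3 a) = x*y^3 - y^2*z - 2*x*y + z
assemble the triple (trace(r) - 2; trace(r a) - x; trace(r b) - y)

x*y^2 - y*z - x - 2; y^2 - x - 2; x*y^3 - y^2*z - 2*x*y - y + z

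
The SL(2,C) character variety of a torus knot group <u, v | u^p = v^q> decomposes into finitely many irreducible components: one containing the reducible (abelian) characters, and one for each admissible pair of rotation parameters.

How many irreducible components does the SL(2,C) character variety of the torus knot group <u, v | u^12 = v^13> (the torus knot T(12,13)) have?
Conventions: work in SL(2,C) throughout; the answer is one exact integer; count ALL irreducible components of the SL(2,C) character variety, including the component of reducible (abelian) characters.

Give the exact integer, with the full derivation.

Gamma = < u, v | u^12 = v^13 > (torus knot T(12,13)); the central element u^12 = v^13 acts as +I or -I in any irreducible SL(2,C) representation.
On an irreducible component, tr(u) is locked at 2*cos(pi*alpha/12) for some alpha in 1..11, and tr(v) at 2*cos(pi*beta/13) for some beta in 1..12.
Consistency of u^12 = (-1)^alpha I with v^13 = (-1)^beta I forces alpha = beta (mod 2).
count pairs: odd alpha (6 choices) x odd beta (6), plus even alpha (5) x even beta (6): 6*6 + 5*6 = 66.
Total: 66 irreducible-character components + 1 reducible (abelian) component = 67.

67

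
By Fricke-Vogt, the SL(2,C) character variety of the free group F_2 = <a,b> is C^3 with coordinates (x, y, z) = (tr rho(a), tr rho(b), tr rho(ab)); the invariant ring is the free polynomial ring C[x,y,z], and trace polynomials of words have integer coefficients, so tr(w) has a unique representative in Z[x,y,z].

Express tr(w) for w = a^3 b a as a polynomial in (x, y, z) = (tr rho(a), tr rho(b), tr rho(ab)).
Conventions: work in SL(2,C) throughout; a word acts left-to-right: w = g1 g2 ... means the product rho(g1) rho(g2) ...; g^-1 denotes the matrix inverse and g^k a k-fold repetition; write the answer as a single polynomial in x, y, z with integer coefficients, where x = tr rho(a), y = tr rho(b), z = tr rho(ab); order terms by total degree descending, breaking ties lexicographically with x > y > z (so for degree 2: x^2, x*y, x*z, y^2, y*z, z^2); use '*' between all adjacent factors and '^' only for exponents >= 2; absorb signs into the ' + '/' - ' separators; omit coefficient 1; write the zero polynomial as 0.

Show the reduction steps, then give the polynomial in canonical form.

x^3*z - x^2*y - 2*x*z + y

tr(b a^2) = tr(a)*tr(b a) - tr(b) = x*z - y
tr(a b a^2) = tr(a)*tr(b a^2) - tr(b a) = x^2*z - x*y - z
tr(a^3 b a) = tr(a)*tr(a b a^2) - tr(a b a) = x^3*z - x^2*y - 2*x*z + y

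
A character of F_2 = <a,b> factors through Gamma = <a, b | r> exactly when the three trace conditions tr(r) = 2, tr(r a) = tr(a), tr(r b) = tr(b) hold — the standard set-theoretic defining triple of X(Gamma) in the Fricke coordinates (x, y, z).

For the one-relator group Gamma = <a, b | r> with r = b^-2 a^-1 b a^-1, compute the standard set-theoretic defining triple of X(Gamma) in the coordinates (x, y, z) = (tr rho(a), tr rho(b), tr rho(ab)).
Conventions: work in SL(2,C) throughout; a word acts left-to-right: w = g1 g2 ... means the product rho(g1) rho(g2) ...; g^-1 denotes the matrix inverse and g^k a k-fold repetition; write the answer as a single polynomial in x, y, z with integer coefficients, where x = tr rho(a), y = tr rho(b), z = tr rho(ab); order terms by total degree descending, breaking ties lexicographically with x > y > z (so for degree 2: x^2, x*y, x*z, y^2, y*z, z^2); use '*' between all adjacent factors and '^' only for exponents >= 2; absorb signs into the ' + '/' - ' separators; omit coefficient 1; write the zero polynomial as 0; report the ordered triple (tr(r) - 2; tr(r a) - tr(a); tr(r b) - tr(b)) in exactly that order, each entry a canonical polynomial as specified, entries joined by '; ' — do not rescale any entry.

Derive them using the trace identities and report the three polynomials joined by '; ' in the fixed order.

tr(a^-1) = tr(a) = x
tr(b a b) = tr(b) tr(a b) - tr(a)  (reduce the b square) = y*z - x
tr(b a b a) = tr(a b) tr(a b) - tr(1)  (split on a) = z^2 - 2
tr(a b a^-1 b) = tr(b a b) tr(a) - tr(b a b a)  (eliminate a^-1) = x*y*z - x^2 - z^2 + 2
tr(b a^-1 b^-1 a) = tr(a b a^-1) tr(b) - tr(a b a^-1 b)  (eliminate b^-1) = -x*y*z + x^2 + y^2 + z^2 - 2
tr(a^-1 b a^-1 b^-1) = tr(b a^-1 b^-1) tr(a) - tr(b a^-1 b^-1 a)  (eliminate a^-1) = x*y*z - y^2 - z^2 + 2
reduce: tr(a^-1 b) = tr(b) tr(a) - tr(b a)  (eliminate a^-1) = x*y - z
reduce: tr(a^-1 b a^-1) = tr(a^-1 b) tr(a) - tr(a^-1 b a)  (eliminate a^-1) = x^2*y - x*z - y
tr(b^-2 a^-1 b a^-1) = tr(a^-1 b a^-1 b^-1) tr(b) - tr(a^-1 b a^-1)  (eliminate b^-1) = x*y^2*z - x^2*y - y^3 - y*z^2 + x*z + 3*y
assemble the triple (tr(r) - 2; tr(r a) - x; tr(r b) - y)

x*y^2*z - x^2*y - y^3 - y*z^2 + x*z + 3*y - 2; -x + z; x*y*z - y^2 - z^2 - y + 2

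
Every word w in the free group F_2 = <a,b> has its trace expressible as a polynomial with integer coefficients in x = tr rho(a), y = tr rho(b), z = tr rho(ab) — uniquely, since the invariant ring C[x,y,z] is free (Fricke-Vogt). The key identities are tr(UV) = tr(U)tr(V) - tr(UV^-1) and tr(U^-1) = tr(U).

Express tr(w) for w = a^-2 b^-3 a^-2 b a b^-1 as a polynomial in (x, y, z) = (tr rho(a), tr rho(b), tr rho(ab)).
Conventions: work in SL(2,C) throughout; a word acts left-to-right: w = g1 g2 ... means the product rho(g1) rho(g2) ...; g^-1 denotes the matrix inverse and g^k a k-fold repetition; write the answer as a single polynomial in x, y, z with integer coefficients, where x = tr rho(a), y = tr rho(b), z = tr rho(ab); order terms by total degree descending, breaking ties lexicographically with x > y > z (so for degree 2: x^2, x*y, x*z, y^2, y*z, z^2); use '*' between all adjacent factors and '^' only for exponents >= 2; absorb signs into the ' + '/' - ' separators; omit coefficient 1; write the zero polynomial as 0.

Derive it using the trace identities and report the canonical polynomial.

so trace(b^-1) = trace(b) = y
reduce: trace(b^-2) = trace(b^-1)*trace(b) - trace(1) = y^2 - 2
trace(a b^-1) = trace(a)*trace(b) - trace(a b) = x*y - z
trace(b^-2 a) = trace(a b^-1)*trace(b) - trace(a) = x*y^2 - y*z - x
trace(a^-1 b^-2) = trace(b^-2)*trace(a) - trace(b^-2 a) = y*z - x
trace(b a b a) = trace(b a)*trace(b a) - trace(1) = z^2 - 2
so trace(a b a^-1 b) = trace(b a b)*trace(a) - trace(b a b a) = x*y*z - x^2 - z^2 + 2
trace(a b a^-1 b^-1) = trace(a b a^-1)*trace(b) - trace(a b a^-1 b) = -x*y*z + x^2 + y^2 + z^2 - 2
trace(b^-1 a b a^-1 b^-1) = trace(a b a^-1 b^-1)*trace(b) - trace(a b a^-1) = -x*y^2*z + x^2*y + y^3 + y*z^2 - 3*y
so trace(b a^-1 b^-3 a) = trace(b^-1 a b a^-1 b^-1)*trace(b) - trace(b^-1 a b a^-1) = -x*y^3*z + x^2*y^2 + y^4 + y^2*z^2 + x*y*z - x^2 - 4*y^2 - z^2 + 2
trace(b a^-1 b^-3 a^-1) = trace(b a^-1 b^-3)*trace(a) - trace(b a^-1 b^-3 a) = x*y^3*z - x^2*y^2 - y^4 - y^2*z^2 + 4*y^2 + z^2 - 2
trace(a^-1 b^-3 a^-2 b) = trace(b a^-1 b^-3 a^-1)*trace(a) - trace(b a^-1 b^-3) = x^2*y^3*z - x^3*y^2 - x*y^4 - x*y^2*z^2 + 4*x*y^2 + x*z^2 - y*z - x
trace(a b a) = trace(a)*trace(b a) - trace(b) = x*z - y
trace(b a b a b) = trace(b)*trace(a b a b) - trace(a b a) = y*z^2 - x*z - y
trace(b a b a b a) = trace(b a)*trace(b a b a) - trace(b^-1 a^-1) = z^3 - 3*z
trace(a^-1 b a b a b) = trace(b a b a b)*trace(a) - trace(b a b a b a) = x*y*z^2 - x^2*z - z^3 - x*y + 3*z
so trace(b^-1 a^-1 b a b a) = trace(a^-1 b a b a)*trace(b) - trace(a^-1 b a b a b) = -x*y*z^2 + x^2*z + y^2*z + z^3 - 3*z
reduce: trace(b^-1 a^-1 b a b a^-1) = trace(b^-1 a^-1 b a b)*trace(a) - trace(b^-1 a^-1 b a b a) = x*y*z^2 - x^2*z - y^2*z - z^3 + x*y + 3*z
trace(a^-1 b a b a^-1) = trace(b a b a^-1)*trace(a) - trace(b a b) = x^2*y*z - x^3 - x*z^2 - y*z + 3*x
trace(a^-1 b a b a^-1 b^-2) = trace(b^-1 a^-1 b a b a^-1)*trace(b) - trace(b^-1 a^-1 b a b a^-1 b) = x*y^2*z^2 - 2*x^2*y*z - y^3*z - y*z^3 + x^3 + x*y^2 + x*z^2 + 4*y*z - 3*x
reduce: trace(b^-1 a^-2 b a b a^-1 b^-1) = trace(a^-1 b a b a^-1 b^-2)*trace(a) - trace(a^-1 b a b a^-1 b^-2 a) = x^2*y^2*z^2 - 2*x^3*y*z - x*y^3*z - x*y*z^3 + x^4 + x^2*y^2 + x^2*z^2 + 5*x*y*z - 4*x^2 - y^2 - z^2 + 2
trace(a^-2 b a b a^-1) = trace(b a b a^-2)*trace(a) - trace(b a b a^-1) = x^3*y*z - x^4 - x^2*z^2 - 2*x*y*z + 4*x^2 + z^2 - 2
trace(b a b^2) = trace(b)*trace(a b^2) - trace(a b) = y^2*z - x*y - z
trace(b a b^2 a^-1) = trace(b a b^2)*trace(a) - trace(b a b^2 a) = x*y^2*z - x^2*y - y*z^2 + y
trace(b a^-2 b a b) = trace(b a b^2 a^-1)*trace(a) - trace(b a b^2) = x^2*y^2*z - x^3*y - x*y*z^2 - y^2*z + 2*x*y + z
trace(b a^-2 b a b a) = trace(a^-1 b a b a b)*trace(a) - trace(a^-1 b a b a b a) = x^2*y*z^2 - x^3*z - x*z^3 - x^2*y - y*z^2 + 4*x*z + y
so trace(a^-2 b a b a^-1 b) = trace(b a^-2 b a b)*trace(a) - trace(b a^-2 b a b a) = x^3*y^2*z - x^4*y - 2*x^2*y*z^2 + x^3*z - x*y^2*z + x*z^3 + 3*x^2*y + y*z^2 - 3*x*z - y
so trace(b^-1 a^-2 b a b a^-1) = trace(a^-2 b a b a^-1)*trace(b) - trace(a^-2 b a b a^-1 b) = x^2*y*z^2 - x^3*z - x*y^2*z - x*z^3 + x^2*y + 3*x*z - y
so trace(a^-1 b^-3 a^-2 b a b) = trace(b^-1 a^-2 b a b a^-1 b^-1)*trace(b) - trace(b^-1 a^-2 b a b a^-1) = x^2*y^3*z^2 - 2*x^3*y^2*z - x*y^4*z - x*y^2*z^3 + x^4*y + x^2*y^3 + x^3*z + 6*x*y^2*z + x*z^3 - 5*x^2*y - y^3 - y*z^2 - 3*x*z + 3*y
trace(b^-1 a^-2 b a) = trace(a^-1 b a b^-1)*trace(a) - trace(a^-1 b a b^-1 a) = -x^2*y*z + x^3 + x*y^2 + x*z^2 - 3*x
trace(b^-2 a^-2 b a) = trace(b^-1 a^-2 b a)*trace(b) - trace(b^-1 a^-2 b a b) = -x^2*y^2*z + x^3*y + x*y^3 + x*y*z^2 - 4*x*y + z
trace(a^-2 b^-3 a^-2 b a b) = trace(a^-1 b^-3 a^-2 b a b)*trace(a) - trace(a^-1 b^-3 a^-2 b a b a) = x^3*y^3*z^2 - 2*x^4*y^2*z - x^2*y^4*z - x^2*y^2*z^3 + x^5*y + x^3*y^3 + x^4*z + 7*x^2*y^2*z + x^2*z^3 - 6*x^3*y - 2*x*y^3 - 2*x*y*z^2 - 3*x^2*z + 7*x*y - z
trace(a^-2 b^-3 a^-2 b a b^-1) = trace(a^-2 b^-3 a^-2 b a)*trace(b) - trace(a^-2 b^-3 a^-2 b a b) = -x^3*y^3*z^2 + 2*x^4*y^2*z + 2*x^2*y^4*z + x^2*y^2*z^3 - x^5*y - 2*x^3*y^3 - x*y^5 - x*y^3*z^2 - x^4*z - 7*x^2*y^2*z - x^2*z^3 + 6*x^3*y + 6*x*y^3 + 3*x*y*z^2 + 3*x^2*z - y^2*z - 8*x*y + z

-x^3*y^3*z^2 + 2*x^4*y^2*z + 2*x^2*y^4*z + x^2*y^2*z^3 - x^5*y - 2*x^3*y^3 - x*y^5 - x*y^3*z^2 - x^4*z - 7*x^2*y^2*z - x^2*z^3 + 6*x^3*y + 6*x*y^3 + 3*x*y*z^2 + 3*x^2*z - y^2*z - 8*x*y + z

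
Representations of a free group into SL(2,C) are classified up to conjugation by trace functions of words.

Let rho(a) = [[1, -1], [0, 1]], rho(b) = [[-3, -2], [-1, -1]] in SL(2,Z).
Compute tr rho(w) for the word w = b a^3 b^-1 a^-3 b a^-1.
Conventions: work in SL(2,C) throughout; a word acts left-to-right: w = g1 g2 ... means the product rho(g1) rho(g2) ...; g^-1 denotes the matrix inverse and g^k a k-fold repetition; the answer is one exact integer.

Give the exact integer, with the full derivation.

rho(b) = [[-3, -2], [-1, -1]]
... * rho(a) = [[1, -1], [0, 1]]  ->  [[-3, 1], [-1, 0]]
... * rho(a) = [[1, -1], [0, 1]]  ->  [[-3, 4], [-1, 1]]
... * rho(a) = [[1, -1], [0, 1]]  ->  [[-3, 7], [-1, 2]]
... * rho(b^-1) = [[-1, 2], [1, -3]]  ->  [[10, -27], [3, -8]]
... * rho(a^-1) = [[1, 1], [0, 1]]  ->  [[10, -17], [3, -5]]
... * rho(a^-1) = [[1, 1], [0, 1]]  ->  [[10, -7], [3, -2]]
... * rho(a^-1) = [[1, 1], [0, 1]]  ->  [[10, 3], [3, 1]]
... * rho(b) = [[-3, -2], [-1, -1]]  ->  [[-33, -23], [-10, -7]]
... * rho(a^-1) = [[1, 1], [0, 1]]  ->  [[-33, -56], [-10, -17]]
tr = -33 + -17 = -50

-50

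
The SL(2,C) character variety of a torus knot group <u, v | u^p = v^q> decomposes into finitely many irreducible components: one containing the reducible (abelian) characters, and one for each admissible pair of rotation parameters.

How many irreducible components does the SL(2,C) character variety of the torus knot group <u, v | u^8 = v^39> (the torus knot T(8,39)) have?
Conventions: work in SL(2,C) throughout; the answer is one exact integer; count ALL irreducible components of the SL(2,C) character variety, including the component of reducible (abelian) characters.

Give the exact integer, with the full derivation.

134

Gamma = < u, v | u^8 = v^39 > (torus knot T(8,39)); the central element u^8 = v^39 acts as +I or -I in any irreducible SL(2,C) representation.
This locks tr(u) to 2*cos(pi*alpha/8), alpha in 1..7, and tr(v) to 2*cos(pi*beta/39), beta in 1..38, on each component of irreducible characters.
Consistency of u^8 = (-1)^alpha I with v^39 = (-1)^beta I forces alpha = beta (mod 2).
count pairs: odd alpha (4 choices) x odd beta (19), plus even alpha (3) x even beta (19): 4*19 + 3*19 = 133.
Total: 133 irreducible-character components + 1 reducible (abelian) component = 134.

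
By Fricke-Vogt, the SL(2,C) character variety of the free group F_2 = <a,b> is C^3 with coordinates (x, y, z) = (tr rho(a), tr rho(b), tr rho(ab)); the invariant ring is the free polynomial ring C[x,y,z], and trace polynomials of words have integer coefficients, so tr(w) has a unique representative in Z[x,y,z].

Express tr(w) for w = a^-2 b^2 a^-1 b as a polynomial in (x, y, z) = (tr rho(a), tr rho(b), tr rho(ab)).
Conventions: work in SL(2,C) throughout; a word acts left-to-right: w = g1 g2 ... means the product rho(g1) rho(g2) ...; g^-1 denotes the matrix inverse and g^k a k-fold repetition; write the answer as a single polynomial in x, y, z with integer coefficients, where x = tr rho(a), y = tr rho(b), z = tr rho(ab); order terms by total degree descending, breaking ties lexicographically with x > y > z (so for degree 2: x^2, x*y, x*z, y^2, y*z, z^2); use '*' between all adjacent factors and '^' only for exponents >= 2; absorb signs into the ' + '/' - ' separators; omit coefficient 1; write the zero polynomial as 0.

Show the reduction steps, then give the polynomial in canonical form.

apply: trace(b^2) = trace(b) trace(b) - trace(1)  (reduce the b square) = y^2 - 2
use: trace(b^3) = trace(b) trace(b^2) - trace(b)  (reduce the b square) = y^3 - 3*y
use: trace(b a b) = trace(b) trace(a b) - trace(a)  (reduce the b square) = y*z - x
apply: trace(b^3 a) = trace(b) trace(b a b) - trace(b a)  (reduce the b square) = y^2*z - x*y - z
apply: trace(b^3 a^-1) = trace(b^3) trace(a) - trace(b^3 a)  (eliminate a^-1) = x*y^3 - y^2*z - 2*x*y + z
use: trace(b a^-2 b^2) = trace(b^3 a^-1) trace(a) - trace(b^3)  (eliminate a^-1) = x^2*y^3 - x*y^2*z - 2*x^2*y - y^3 + x*z + 3*y
apply: trace(a b a b) = trace(a b) trace(a b) - trace(1)  (split on a) = z^2 - 2
trace(a b a) = trace(a) trace(b a) - trace(b)  (reduce the a square) = x*z - y
trace(b^2 a b a) = trace(b) trace(a b a b) - trace(a b a)  (reduce the b square) = y*z^2 - x*z - y
apply: trace(b^2 a b a^-1) = trace(b^2 a b) trace(a) - trace(b^2 a b a)  (eliminate a^-1) = x*y^2*z - x^2*y - y*z^2 + y
trace(b a^-2 b^2 a) = trace(b^2 a b a^-1) trace(a) - trace(b^2 a b)  (eliminate a^-1) = x^2*y^2*z - x^3*y - x*y*z^2 - y^2*z + 2*x*y + z
trace(a^-2 b^2 a^-1 b) = trace(b a^-2 b^2) trace(a) - trace(b a^-2 b^2 a)  (eliminate a^-1) = x^3*y^3 - 2*x^2*y^2*z - x^3*y - x*y^3 + x*y*z^2 + x^2*z + y^2*z + x*y - z

x^3*y^3 - 2*x^2*y^2*z - x^3*y - x*y^3 + x*y*z^2 + x^2*z + y^2*z + x*y - z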